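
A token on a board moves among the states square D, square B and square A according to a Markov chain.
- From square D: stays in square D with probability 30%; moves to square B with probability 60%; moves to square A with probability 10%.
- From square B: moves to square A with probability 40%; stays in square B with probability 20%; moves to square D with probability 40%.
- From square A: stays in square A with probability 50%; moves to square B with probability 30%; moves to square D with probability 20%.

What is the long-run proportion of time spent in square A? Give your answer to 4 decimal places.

Let the stationary distribution be π with π = πP and π_1 + π_2 + π_3 = 1.
π_1 = 0.3·π_1 + 0.4·π_2 + 0.2·π_3
π_2 = 0.6·π_1 + 0.2·π_2 + 0.3·π_3
Solving with the normalization constraint gives π = (0.3011, 0.3548, 0.3441).
So the stationary probability of square A is 0.3441.

0.3441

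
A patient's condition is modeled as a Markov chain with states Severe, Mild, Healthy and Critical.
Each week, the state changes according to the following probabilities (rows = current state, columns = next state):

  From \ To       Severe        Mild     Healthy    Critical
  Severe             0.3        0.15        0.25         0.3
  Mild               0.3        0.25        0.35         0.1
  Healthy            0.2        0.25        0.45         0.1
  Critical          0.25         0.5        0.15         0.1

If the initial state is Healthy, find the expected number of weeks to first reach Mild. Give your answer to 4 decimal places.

3.7953

Let t(s) be the expected number of weeks to first reach Mild from state s, with t(Mild) = 0. Conditioning on the first week:
t(Severe) = 1 + 0.3·t(Severe) + 0.25·t(Healthy) + 0.3·t(Critical)
t(Healthy) = 1 + 0.2·t(Severe) + 0.45·t(Healthy) + 0.1·t(Critical)
t(Critical) = 1 + 0.25·t(Severe) + 0.15·t(Healthy) + 0.1·t(Critical)
Solving: t(Severe) = 4.0085, t(Healthy) = 3.7953, t(Critical) = 2.8571.
Expected weeks from Healthy to Mild: 3.7953.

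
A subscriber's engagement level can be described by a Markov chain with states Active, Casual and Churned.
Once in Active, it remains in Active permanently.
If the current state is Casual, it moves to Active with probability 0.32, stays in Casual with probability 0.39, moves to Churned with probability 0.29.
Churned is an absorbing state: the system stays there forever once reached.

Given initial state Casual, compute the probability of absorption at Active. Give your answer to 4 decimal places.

Let h(s) be the probability of absorption at Active starting from transient state s. Then h(Active) = 1 and h(Churned) = 0. By first-step analysis:
h(Casual) = 0.32·1 + 0.39·h(Casual) + 0.29·0
Solving: h(Casual) = 0.5246.
Starting from Casual, the probability is 0.5246.

0.5246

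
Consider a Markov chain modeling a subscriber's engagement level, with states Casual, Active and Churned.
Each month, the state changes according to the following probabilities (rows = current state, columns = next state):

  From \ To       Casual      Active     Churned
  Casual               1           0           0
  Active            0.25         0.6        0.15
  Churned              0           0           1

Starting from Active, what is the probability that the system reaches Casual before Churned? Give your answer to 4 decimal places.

0.6250

Let h(s) be the probability of absorption at Casual starting from transient state s. Then h(Casual) = 1 and h(Churned) = 0. By first-step analysis:
h(Active) = 0.25·1 + 0.6·h(Active) + 0.15·0
Solving: h(Active) = 0.6250.
Starting from Active, the probability is 0.6250.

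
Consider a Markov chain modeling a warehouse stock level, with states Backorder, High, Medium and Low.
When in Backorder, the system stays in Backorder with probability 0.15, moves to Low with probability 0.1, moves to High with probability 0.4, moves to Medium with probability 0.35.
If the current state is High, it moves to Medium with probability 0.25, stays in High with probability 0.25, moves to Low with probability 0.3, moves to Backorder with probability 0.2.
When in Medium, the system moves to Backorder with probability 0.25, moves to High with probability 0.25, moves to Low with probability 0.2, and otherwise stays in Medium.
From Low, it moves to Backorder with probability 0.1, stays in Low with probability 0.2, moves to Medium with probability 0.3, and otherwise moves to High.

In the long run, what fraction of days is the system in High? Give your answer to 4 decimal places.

0.3095

Let the stationary distribution be π with π = πP and π_1 + π_2 + π_3 + π_4 = 1.
π_1 = 0.15·π_1 + 0.2·π_2 + 0.25·π_3 + 0.1·π_4
π_2 = 0.4·π_1 + 0.25·π_2 + 0.25·π_3 + 0.4·π_4
π_3 = 0.35·π_1 + 0.25·π_2 + 0.3·π_3 + 0.3·π_4
Solving with the normalization constraint gives π = (0.1842, 0.3095, 0.2937, 0.2125).
So the stationary probability of High is 0.3095.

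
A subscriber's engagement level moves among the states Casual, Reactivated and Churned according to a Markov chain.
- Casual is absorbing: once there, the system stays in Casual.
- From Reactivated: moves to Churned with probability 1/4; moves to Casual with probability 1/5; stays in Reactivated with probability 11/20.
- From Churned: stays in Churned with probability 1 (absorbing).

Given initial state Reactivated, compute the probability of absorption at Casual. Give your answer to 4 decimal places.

0.4444

Let h(s) be the probability of absorption at Casual starting from transient state s. Then h(Casual) = 1 and h(Churned) = 0. By first-step analysis:
h(Reactivated) = 0.2·1 + 0.55·h(Reactivated) + 0.25·0
Solving: h(Reactivated) = 0.4444.
Starting from Reactivated, the probability is 0.4444.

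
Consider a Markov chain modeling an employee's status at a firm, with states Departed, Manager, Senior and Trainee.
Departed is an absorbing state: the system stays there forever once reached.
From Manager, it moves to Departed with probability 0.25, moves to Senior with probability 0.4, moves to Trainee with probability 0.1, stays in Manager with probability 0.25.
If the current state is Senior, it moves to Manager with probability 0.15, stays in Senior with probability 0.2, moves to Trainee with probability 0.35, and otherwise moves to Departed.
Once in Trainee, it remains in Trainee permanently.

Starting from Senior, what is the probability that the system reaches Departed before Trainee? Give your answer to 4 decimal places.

0.4861

Let h(s) be the probability of absorption at Departed starting from transient state s. Then h(Departed) = 1 and h(Trainee) = 0. By first-step analysis:
h(Manager) = 0.25·1 + 0.25·h(Manager) + 0.4·h(Senior) + 0.1·0
h(Senior) = 0.3·1 + 0.15·h(Manager) + 0.2·h(Senior) + 0.35·0
Solving: h(Manager) = 0.5926, h(Senior) = 0.4861.
Starting from Senior, the probability is 0.4861.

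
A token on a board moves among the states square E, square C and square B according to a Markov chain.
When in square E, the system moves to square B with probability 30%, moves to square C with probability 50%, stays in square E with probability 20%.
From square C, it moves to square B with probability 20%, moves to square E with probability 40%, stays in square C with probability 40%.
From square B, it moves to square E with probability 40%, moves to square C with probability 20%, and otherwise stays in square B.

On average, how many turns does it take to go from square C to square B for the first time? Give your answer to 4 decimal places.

Let t(s) be the expected number of turns to first reach square B from state s, with t(square B) = 0. Conditioning on the first turn:
t(square E) = 1 + 0.2·t(square E) + 0.5·t(square C)
t(square C) = 1 + 0.4·t(square E) + 0.4·t(square C)
Solving: t(square E) = 3.9286, t(square C) = 4.2857.
Expected turns from square C to square B: 4.2857.

4.2857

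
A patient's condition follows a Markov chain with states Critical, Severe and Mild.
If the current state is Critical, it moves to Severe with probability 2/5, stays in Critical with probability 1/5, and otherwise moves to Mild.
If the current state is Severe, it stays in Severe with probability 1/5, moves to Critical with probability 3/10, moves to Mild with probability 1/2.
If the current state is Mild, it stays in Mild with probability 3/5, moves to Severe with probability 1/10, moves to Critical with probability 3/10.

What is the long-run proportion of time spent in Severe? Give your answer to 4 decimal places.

Let the stationary distribution be π with π = πP and π_1 + π_2 + π_3 = 1.
π_1 = 0.2·π_1 + 0.3·π_2 + 0.3·π_3
π_2 = 0.4·π_1 + 0.2·π_2 + 0.1·π_3
Solving with the normalization constraint gives π = (0.2727, 0.2020, 0.5253).
So the stationary probability of Severe is 0.2020.

0.2020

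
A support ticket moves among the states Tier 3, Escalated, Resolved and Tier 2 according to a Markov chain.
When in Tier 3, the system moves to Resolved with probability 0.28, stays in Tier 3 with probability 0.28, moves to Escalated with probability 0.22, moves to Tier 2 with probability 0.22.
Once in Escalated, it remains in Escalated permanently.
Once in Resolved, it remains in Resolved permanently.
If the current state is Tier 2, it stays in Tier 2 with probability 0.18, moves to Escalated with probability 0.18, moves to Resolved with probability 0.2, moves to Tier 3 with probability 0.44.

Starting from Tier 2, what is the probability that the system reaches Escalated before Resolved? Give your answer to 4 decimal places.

Let h(s) be the probability of absorption at Escalated starting from transient state s. Then h(Escalated) = 1 and h(Resolved) = 0. By first-step analysis:
h(Tier 3) = 0.28·h(Tier 3) + 0.22·1 + 0.28·0 + 0.22·h(Tier 2)
h(Tier 2) = 0.44·h(Tier 3) + 0.18·1 + 0.2·0 + 0.18·h(Tier 2)
Solving: h(Tier 3) = 0.4457, h(Tier 2) = 0.4587.
Starting from Tier 2, the probability is 0.4587.

0.4587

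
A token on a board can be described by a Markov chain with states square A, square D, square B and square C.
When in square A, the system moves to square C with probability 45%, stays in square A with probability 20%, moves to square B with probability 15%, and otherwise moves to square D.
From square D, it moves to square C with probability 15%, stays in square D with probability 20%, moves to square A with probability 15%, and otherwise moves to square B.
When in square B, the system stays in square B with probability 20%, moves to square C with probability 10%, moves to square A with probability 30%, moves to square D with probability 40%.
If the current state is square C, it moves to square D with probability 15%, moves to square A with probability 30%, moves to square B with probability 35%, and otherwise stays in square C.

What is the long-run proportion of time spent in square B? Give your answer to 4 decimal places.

Let the stationary distribution be π with π = πP and π_1 + π_2 + π_3 + π_4 = 1.
π_1 = 0.2·π_1 + 0.15·π_2 + 0.3·π_3 + 0.3·π_4
π_2 = 0.2·π_1 + 0.2·π_2 + 0.4·π_3 + 0.15·π_4
π_3 = 0.15·π_1 + 0.5·π_2 + 0.2·π_3 + 0.35·π_4
Solving with the normalization constraint gives π = (0.2389, 0.2481, 0.2952, 0.2178).
So the stationary probability of square B is 0.2952.

0.2952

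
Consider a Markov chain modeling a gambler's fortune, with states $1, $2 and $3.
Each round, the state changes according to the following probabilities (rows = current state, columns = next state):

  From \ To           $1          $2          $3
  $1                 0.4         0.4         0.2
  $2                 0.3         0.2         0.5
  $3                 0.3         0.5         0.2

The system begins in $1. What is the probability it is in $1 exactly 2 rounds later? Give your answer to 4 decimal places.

0.3400

Sum over the intermediate state after 1 round:
P = P($1→$1)·P($1→$1) + P($1→$2)·P($2→$1) + P($1→$3)·P($3→$1)
  = 0.4×0.4 + 0.4×0.3 + 0.2×0.3
  = 0.1600 + 0.1200 + 0.0600 = 0.3400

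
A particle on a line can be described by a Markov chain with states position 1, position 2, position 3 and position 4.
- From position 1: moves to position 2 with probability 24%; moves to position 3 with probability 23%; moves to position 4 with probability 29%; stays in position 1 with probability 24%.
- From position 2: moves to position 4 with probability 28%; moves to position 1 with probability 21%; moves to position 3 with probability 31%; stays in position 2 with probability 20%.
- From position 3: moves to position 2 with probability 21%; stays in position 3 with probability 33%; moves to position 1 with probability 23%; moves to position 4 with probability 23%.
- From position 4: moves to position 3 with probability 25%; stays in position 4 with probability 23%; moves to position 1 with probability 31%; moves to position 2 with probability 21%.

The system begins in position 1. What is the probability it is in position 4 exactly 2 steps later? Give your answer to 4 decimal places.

Propagate the distribution vector 2 steps from position 1.
After 0 steps: (1.0000, 0.0000, 0.0000, 0.0000)
After 1 step: (0.2400, 0.2400, 0.2300, 0.2900)
After 2 steps: (0.2508, 0.2148, 0.2780, 0.2564)
P(in position 4 after 2 steps) = 0.2564

0.2564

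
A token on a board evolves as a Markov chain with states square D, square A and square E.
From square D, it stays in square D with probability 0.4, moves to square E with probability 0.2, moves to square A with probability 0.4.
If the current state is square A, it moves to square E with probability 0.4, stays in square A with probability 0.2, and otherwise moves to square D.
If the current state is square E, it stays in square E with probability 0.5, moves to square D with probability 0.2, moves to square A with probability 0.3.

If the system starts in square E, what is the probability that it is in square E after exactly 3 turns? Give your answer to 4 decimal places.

0.3810

Propagate the distribution vector 3 turns from square E.
After 0 turns: (0.0000, 0.0000, 1.0000)
After 1 turn: (0.2000, 0.3000, 0.5000)
After 2 turns: (0.3000, 0.2900, 0.4100)
After 3 turns: (0.3180, 0.3010, 0.3810)
P(in square E after 3 turns) = 0.3810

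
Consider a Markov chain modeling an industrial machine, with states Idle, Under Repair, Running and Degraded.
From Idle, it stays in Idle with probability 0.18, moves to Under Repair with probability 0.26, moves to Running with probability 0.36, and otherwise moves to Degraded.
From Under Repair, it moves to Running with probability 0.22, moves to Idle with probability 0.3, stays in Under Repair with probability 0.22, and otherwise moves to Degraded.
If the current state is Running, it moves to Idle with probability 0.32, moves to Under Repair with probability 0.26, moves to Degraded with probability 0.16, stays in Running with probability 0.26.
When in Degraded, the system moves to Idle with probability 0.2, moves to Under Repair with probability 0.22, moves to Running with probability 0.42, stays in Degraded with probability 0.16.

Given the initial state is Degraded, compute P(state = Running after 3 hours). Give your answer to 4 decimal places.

0.3074

Propagate the distribution vector 3 hours from Degraded.
After 0 hours: (0.0000, 0.0000, 0.0000, 1.0000)
After 1 hour: (0.2000, 0.2200, 0.4200, 0.1600)
After 2 hours: (0.2684, 0.2448, 0.2968, 0.1900)
After 3 hours: (0.2547, 0.2426, 0.3074, 0.1952)
P(in Running after 3 hours) = 0.3074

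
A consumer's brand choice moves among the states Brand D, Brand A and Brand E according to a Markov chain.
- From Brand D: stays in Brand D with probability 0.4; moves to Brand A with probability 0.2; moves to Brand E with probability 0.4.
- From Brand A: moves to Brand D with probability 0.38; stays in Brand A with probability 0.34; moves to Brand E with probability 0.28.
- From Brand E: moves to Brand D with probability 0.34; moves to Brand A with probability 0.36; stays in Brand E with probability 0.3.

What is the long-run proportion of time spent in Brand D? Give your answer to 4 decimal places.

Let the stationary distribution be π with π = πP and π_1 + π_2 + π_3 = 1.
π_1 = 0.4·π_1 + 0.38·π_2 + 0.34·π_3
π_2 = 0.2·π_1 + 0.34·π_2 + 0.36·π_3
Solving with the normalization constraint gives π = (0.3742, 0.2942, 0.3315).
So the stationary probability of Brand D is 0.3742.

0.3742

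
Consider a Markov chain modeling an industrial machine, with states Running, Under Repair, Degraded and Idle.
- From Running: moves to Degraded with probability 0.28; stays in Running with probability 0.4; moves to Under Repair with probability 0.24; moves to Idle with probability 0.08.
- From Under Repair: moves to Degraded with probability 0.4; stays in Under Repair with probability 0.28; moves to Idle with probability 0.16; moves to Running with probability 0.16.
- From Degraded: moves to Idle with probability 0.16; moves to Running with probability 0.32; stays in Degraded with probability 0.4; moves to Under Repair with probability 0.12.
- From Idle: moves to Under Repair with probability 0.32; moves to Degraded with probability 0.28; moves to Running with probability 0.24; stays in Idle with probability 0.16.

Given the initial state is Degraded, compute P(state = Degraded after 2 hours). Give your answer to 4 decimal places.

Propagate the distribution vector 2 hours from Degraded.
After 0 hours: (0.0000, 0.0000, 1.0000, 0.0000)
After 1 hour: (0.3200, 0.1200, 0.4000, 0.1600)
After 2 hours: (0.3136, 0.2096, 0.3424, 0.1344)
P(in Degraded after 2 hours) = 0.3424

0.3424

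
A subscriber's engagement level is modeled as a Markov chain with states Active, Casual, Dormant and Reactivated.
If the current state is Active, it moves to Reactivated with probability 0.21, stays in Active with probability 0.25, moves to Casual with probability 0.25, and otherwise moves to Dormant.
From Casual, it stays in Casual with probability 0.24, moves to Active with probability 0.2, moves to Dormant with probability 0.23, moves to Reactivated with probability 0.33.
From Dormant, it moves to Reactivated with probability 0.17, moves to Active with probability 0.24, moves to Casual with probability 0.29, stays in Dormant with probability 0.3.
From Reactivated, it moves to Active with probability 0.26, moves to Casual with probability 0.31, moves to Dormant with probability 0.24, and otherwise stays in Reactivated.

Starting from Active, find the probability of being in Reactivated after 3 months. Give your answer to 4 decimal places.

0.2274

Propagate the distribution vector 3 months from Active.
After 0 months: (1.0000, 0.0000, 0.0000, 0.0000)
After 1 month: (0.2500, 0.2500, 0.2900, 0.2100)
After 2 months: (0.2367, 0.2717, 0.2674, 0.2242)
After 3 months: (0.2360, 0.2714, 0.2652, 0.2274)
P(in Reactivated after 3 months) = 0.2274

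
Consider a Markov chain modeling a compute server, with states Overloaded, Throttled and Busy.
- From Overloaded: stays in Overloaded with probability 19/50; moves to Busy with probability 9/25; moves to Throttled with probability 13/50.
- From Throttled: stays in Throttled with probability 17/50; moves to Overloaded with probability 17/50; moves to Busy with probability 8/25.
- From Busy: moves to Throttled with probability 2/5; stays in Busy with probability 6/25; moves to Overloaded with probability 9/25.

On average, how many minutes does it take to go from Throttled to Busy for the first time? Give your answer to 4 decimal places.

Let t(s) be the expected number of minutes to first reach Busy from state s, with t(Busy) = 0. Conditioning on the first minute:
t(Overloaded) = 1 + 0.38·t(Overloaded) + 0.26·t(Throttled)
t(Throttled) = 1 + 0.34·t(Overloaded) + 0.34·t(Throttled)
Solving: t(Overloaded) = 2.8678, t(Throttled) = 2.9925.
Expected minutes from Throttled to Busy: 2.9925.

2.9925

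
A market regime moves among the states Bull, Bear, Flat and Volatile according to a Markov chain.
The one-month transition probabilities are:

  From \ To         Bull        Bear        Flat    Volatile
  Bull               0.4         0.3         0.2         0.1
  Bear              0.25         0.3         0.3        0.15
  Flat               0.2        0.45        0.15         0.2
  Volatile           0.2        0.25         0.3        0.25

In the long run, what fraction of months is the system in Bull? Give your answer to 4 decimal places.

0.2705

Let the stationary distribution be π with π = πP and π_1 + π_2 + π_3 + π_4 = 1.
π_1 = 0.4·π_1 + 0.25·π_2 + 0.2·π_3 + 0.2·π_4
π_2 = 0.3·π_1 + 0.3·π_2 + 0.45·π_3 + 0.25·π_4
π_3 = 0.2·π_1 + 0.3·π_2 + 0.15·π_3 + 0.3·π_4
Solving with the normalization constraint gives π = (0.2705, 0.3274, 0.2374, 0.1648).
So the stationary probability of Bull is 0.2705.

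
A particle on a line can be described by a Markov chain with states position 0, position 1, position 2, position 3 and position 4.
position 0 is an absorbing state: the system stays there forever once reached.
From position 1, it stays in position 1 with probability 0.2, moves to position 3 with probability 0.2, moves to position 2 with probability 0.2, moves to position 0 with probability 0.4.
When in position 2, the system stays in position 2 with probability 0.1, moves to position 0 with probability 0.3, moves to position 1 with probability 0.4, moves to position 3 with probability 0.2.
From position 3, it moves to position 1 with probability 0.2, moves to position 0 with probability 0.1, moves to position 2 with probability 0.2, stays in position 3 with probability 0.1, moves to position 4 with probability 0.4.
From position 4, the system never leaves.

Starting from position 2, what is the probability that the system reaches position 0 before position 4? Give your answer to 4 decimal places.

0.8017

Let h(s) be the probability of absorption at position 0 starting from transient state s. Then h(position 0) = 1 and h(position 4) = 0. By first-step analysis:
h(position 1) = 0.4·1 + 0.2·h(position 1) + 0.2·h(position 2) + 0.2·h(position 3)
h(position 2) = 0.3·1 + 0.4·h(position 1) + 0.1·h(position 2) + 0.2·h(position 3)
h(position 3) = 0.1·1 + 0.2·h(position 1) + 0.2·h(position 2) + 0.1·h(position 3) + 0.4·0
Solving: h(position 1) = 0.8182, h(position 2) = 0.8017, h(position 3) = 0.4711.
Starting from position 2, the probability is 0.8017.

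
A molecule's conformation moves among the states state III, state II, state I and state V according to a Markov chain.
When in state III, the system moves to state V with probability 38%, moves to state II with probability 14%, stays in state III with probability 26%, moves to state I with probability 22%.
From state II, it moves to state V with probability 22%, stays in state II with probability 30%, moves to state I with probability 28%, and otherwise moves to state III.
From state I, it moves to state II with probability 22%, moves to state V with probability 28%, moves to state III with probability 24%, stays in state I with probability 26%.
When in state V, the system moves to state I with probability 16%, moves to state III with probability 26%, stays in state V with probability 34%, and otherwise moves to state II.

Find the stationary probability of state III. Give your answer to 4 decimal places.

0.2420

Let the stationary distribution be π with π = πP and π_1 + π_2 + π_3 + π_4 = 1.
π_1 = 0.26·π_1 + 0.2·π_2 + 0.24·π_3 + 0.26·π_4
π_2 = 0.14·π_1 + 0.3·π_2 + 0.22·π_3 + 0.24·π_4
π_3 = 0.22·π_1 + 0.28·π_2 + 0.26·π_3 + 0.16·π_4
Solving with the normalization constraint gives π = (0.2420, 0.2248, 0.2239, 0.3093).
So the stationary probability of state III is 0.2420.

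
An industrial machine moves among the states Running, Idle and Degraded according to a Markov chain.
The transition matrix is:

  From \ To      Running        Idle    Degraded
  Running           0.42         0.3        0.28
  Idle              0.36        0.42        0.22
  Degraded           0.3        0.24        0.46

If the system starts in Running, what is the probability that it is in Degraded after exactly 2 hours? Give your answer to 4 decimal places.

Sum over the intermediate state after 1 hour:
P = P(Running→Running)·P(Running→Degraded) + P(Running→Idle)·P(Idle→Degraded) + P(Running→Degraded)·P(Degraded→Degraded)
  = 0.42×0.28 + 0.3×0.22 + 0.28×0.46
  = 0.1176 + 0.0660 + 0.1288 = 0.3124

0.3124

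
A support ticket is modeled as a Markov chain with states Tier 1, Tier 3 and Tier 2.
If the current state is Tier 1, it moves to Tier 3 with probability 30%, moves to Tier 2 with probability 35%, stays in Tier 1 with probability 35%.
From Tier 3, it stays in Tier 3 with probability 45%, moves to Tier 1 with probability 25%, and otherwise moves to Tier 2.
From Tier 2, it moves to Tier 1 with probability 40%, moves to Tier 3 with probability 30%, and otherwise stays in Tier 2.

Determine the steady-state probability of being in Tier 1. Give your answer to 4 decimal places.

0.3305

Let the stationary distribution be π with π = πP and π_1 + π_2 + π_3 = 1.
π_1 = 0.35·π_1 + 0.25·π_2 + 0.4·π_3
π_2 = 0.3·π_1 + 0.45·π_2 + 0.3·π_3
Solving with the normalization constraint gives π = (0.3305, 0.3529, 0.3165).
So the stationary probability of Tier 1 is 0.3305.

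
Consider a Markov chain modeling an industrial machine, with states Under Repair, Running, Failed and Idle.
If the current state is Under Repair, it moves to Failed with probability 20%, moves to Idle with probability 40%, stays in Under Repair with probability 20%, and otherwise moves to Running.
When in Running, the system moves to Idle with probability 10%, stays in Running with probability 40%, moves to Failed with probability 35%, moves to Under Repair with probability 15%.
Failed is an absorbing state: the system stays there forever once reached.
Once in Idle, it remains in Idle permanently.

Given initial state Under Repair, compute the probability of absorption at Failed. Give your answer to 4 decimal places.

0.4222

Let h(s) be the probability of absorption at Failed starting from transient state s. Then h(Failed) = 1 and h(Idle) = 0. By first-step analysis:
h(Under Repair) = 0.2·h(Under Repair) + 0.2·h(Running) + 0.2·1 + 0.4·0
h(Running) = 0.15·h(Under Repair) + 0.4·h(Running) + 0.35·1 + 0.1·0
Solving: h(Under Repair) = 0.4222, h(Running) = 0.6889.
Starting from Under Repair, the probability is 0.4222.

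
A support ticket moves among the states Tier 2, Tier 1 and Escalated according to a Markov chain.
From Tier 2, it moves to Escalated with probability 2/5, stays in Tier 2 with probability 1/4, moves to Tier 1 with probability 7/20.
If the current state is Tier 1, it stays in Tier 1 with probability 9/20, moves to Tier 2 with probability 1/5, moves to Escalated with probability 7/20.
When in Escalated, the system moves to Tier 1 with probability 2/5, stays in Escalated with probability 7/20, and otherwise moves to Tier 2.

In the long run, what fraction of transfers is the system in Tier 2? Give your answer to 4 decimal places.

0.2296

Let the stationary distribution be π with π = πP and π_1 + π_2 + π_3 = 1.
π_1 = 0.25·π_1 + 0.2·π_2 + 0.25·π_3
π_2 = 0.35·π_1 + 0.45·π_2 + 0.4·π_3
Solving with the normalization constraint gives π = (0.2296, 0.4090, 0.3615).
So the stationary probability of Tier 2 is 0.2296.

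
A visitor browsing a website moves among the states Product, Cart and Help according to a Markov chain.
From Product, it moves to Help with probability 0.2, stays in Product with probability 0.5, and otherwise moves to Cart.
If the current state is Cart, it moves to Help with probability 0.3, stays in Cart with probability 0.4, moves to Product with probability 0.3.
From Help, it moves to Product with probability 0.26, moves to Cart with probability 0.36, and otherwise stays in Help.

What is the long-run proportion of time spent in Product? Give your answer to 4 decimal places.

0.3607

Let the stationary distribution be π with π = πP and π_1 + π_2 + π_3 = 1.
π_1 = 0.5·π_1 + 0.3·π_2 + 0.26·π_3
π_2 = 0.3·π_1 + 0.4·π_2 + 0.36·π_3
Solving with the normalization constraint gives π = (0.3607, 0.3525, 0.2869).
So the stationary probability of Product is 0.3607.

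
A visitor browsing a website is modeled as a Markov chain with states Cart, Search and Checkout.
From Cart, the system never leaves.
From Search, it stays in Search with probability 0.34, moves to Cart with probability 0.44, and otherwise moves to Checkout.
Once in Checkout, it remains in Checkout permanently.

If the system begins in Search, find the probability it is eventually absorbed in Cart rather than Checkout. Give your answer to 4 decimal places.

Let h(s) be the probability of absorption at Cart starting from transient state s. Then h(Cart) = 1 and h(Checkout) = 0. By first-step analysis:
h(Search) = 0.44·1 + 0.34·h(Search) + 0.22·0
Solving: h(Search) = 0.6667.
Starting from Search, the probability is 0.6667.

0.6667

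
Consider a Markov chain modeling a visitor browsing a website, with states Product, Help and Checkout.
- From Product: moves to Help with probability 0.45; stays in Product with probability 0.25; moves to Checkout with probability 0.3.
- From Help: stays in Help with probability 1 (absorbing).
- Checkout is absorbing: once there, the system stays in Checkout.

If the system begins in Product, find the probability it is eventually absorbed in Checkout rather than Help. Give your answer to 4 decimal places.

0.4000

Let h(s) be the probability of absorption at Checkout starting from transient state s. Then h(Checkout) = 1 and h(Help) = 0. By first-step analysis:
h(Product) = 0.25·h(Product) + 0.45·0 + 0.3·1
Solving: h(Product) = 0.4000.
Starting from Product, the probability is 0.4000.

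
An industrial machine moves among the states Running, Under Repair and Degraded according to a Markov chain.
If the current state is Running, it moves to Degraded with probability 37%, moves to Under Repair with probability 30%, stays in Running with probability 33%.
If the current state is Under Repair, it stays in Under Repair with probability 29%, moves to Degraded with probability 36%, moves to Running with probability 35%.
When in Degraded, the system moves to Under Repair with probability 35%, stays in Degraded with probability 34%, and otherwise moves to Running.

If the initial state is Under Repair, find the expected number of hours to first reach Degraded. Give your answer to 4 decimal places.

2.7516

Let t(s) be the expected number of hours to first reach Degraded from state s, with t(Degraded) = 0. Conditioning on the first hour:
t(Running) = 1 + 0.33·t(Running) + 0.3·t(Under Repair)
t(Under Repair) = 1 + 0.35·t(Running) + 0.29·t(Under Repair)
Solving: t(Running) = 2.7246, t(Under Repair) = 2.7516.
Expected hours from Under Repair to Degraded: 2.7516.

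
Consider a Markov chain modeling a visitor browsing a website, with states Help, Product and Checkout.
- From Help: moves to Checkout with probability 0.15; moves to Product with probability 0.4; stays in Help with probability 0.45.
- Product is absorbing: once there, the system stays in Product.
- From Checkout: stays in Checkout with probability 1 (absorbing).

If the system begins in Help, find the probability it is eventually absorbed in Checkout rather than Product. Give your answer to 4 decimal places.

Let h(s) be the probability of absorption at Checkout starting from transient state s. Then h(Checkout) = 1 and h(Product) = 0. By first-step analysis:
h(Help) = 0.45·h(Help) + 0.4·0 + 0.15·1
Solving: h(Help) = 0.2727.
Starting from Help, the probability is 0.2727.

0.2727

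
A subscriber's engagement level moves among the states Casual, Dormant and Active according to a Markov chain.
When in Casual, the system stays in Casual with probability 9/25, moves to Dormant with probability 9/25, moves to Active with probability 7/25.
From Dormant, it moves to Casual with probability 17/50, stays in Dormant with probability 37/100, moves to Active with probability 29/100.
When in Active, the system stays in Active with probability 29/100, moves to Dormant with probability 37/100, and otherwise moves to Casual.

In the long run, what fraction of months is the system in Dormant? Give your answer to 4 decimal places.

0.3665

Let the stationary distribution be π with π = πP and π_1 + π_2 + π_3 = 1.
π_1 = 0.36·π_1 + 0.34·π_2 + 0.34·π_3
π_2 = 0.36·π_1 + 0.37·π_2 + 0.37·π_3
Solving with the normalization constraint gives π = (0.3469, 0.3665, 0.2865).
So the stationary probability of Dormant is 0.3665.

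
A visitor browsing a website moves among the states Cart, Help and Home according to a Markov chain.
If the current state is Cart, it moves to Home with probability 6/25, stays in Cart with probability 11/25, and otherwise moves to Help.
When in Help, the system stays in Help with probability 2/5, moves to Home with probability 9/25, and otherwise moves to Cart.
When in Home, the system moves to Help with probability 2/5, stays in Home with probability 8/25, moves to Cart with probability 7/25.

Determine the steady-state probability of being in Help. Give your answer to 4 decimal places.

0.3748

Let the stationary distribution be π with π = πP and π_1 + π_2 + π_3 = 1.
π_1 = 0.44·π_1 + 0.24·π_2 + 0.28·π_3
π_2 = 0.32·π_1 + 0.4·π_2 + 0.4·π_3
Solving with the normalization constraint gives π = (0.3155, 0.3748, 0.3098).
So the stationary probability of Help is 0.3748.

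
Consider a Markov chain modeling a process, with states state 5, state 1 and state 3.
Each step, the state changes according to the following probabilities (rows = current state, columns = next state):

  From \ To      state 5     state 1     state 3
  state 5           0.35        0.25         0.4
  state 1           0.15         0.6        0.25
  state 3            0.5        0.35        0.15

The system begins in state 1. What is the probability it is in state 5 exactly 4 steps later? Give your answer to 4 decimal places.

0.3009

Propagate the distribution vector 4 steps from state 1.
After 0 steps: (0.0000, 1.0000, 0.0000)
After 1 step: (0.1500, 0.6000, 0.2500)
After 2 steps: (0.2675, 0.4850, 0.2475)
After 3 steps: (0.2901, 0.4445, 0.2654)
After 4 steps: (0.3009, 0.4321, 0.2670)
P(in state 5 after 4 steps) = 0.3009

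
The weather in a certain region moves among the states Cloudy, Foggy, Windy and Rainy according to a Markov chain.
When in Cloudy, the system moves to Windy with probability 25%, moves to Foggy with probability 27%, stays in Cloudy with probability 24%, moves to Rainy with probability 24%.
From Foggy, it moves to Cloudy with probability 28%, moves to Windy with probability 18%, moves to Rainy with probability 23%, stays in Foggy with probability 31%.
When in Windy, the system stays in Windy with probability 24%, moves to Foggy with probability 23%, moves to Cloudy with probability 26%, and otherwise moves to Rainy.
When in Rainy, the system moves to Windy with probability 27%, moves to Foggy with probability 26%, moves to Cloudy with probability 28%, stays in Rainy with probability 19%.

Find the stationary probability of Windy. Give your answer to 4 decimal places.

0.2335

Let the stationary distribution be π with π = πP and π_1 + π_2 + π_3 + π_4 = 1.
π_1 = 0.24·π_1 + 0.28·π_2 + 0.26·π_3 + 0.28·π_4
π_2 = 0.27·π_1 + 0.31·π_2 + 0.23·π_3 + 0.26·π_4
π_3 = 0.25·π_1 + 0.18·π_2 + 0.24·π_3 + 0.27·π_4
Solving with the normalization constraint gives π = (0.2647, 0.2691, 0.2335, 0.2327).
So the stationary probability of Windy is 0.2335.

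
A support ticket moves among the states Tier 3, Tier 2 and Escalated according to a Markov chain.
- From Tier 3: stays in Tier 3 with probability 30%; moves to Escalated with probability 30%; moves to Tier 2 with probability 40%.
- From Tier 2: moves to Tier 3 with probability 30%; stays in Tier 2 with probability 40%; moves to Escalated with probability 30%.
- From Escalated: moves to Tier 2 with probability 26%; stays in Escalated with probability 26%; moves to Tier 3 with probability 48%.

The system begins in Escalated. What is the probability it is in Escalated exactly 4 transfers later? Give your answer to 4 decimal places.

Propagate the distribution vector 4 transfers from Escalated.
After 0 transfers: (0.0000, 0.0000, 1.0000)
After 1 transfer: (0.4800, 0.2600, 0.2600)
After 2 transfers: (0.3468, 0.3636, 0.2896)
After 3 transfers: (0.3521, 0.3595, 0.2884)
After 4 transfers: (0.3519, 0.3596, 0.2885)
P(in Escalated after 4 transfers) = 0.2885

0.2885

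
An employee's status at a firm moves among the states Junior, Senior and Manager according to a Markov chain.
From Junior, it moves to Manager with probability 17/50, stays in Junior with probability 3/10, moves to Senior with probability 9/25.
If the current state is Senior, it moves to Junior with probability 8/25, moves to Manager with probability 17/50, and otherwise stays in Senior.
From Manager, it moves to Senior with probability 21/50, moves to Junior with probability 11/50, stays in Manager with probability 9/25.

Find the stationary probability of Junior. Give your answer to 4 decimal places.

0.2797

Let the stationary distribution be π with π = πP and π_1 + π_2 + π_3 = 1.
π_1 = 0.3·π_1 + 0.32·π_2 + 0.22·π_3
π_2 = 0.36·π_1 + 0.34·π_2 + 0.42·π_3
Solving with the normalization constraint gives π = (0.2797, 0.3733, 0.3469).
So the stationary probability of Junior is 0.2797.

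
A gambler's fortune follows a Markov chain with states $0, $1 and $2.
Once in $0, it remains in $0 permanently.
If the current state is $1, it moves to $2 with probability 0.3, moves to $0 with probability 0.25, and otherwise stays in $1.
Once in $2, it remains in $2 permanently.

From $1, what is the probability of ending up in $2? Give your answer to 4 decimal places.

Let h(s) be the probability of absorption at $2 starting from transient state s. Then h($2) = 1 and h($0) = 0. By first-step analysis:
h($1) = 0.25·0 + 0.45·h($1) + 0.3·1
Solving: h($1) = 0.5455.
Starting from $1, the probability is 0.5455.

0.5455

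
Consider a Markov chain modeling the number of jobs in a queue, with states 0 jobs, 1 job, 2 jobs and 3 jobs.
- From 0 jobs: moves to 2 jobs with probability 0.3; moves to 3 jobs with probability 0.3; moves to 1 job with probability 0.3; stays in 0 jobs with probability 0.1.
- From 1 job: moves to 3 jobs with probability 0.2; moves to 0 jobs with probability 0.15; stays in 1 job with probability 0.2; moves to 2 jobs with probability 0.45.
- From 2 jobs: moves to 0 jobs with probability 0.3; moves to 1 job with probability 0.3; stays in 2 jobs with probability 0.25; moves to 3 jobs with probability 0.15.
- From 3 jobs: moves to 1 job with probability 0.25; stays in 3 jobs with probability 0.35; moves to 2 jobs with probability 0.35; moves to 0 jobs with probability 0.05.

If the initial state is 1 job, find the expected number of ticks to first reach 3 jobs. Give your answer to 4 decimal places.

Let t(s) be the expected number of ticks to first reach 3 jobs from state s, with t(3 jobs) = 0. Conditioning on the first tick:
t(0 jobs) = 1 + 0.1·t(0 jobs) + 0.3·t(1 job) + 0.3·t(2 jobs)
t(1 job) = 1 + 0.15·t(0 jobs) + 0.2·t(1 job) + 0.45·t(2 jobs)
t(2 jobs) = 1 + 0.3·t(0 jobs) + 0.3·t(1 job) + 0.25·t(2 jobs)
Solving: t(0 jobs) = 4.4638, t(1 job) = 4.9565, t(2 jobs) = 5.1014.
Expected ticks from 1 job to 3 jobs: 4.9565.

4.9565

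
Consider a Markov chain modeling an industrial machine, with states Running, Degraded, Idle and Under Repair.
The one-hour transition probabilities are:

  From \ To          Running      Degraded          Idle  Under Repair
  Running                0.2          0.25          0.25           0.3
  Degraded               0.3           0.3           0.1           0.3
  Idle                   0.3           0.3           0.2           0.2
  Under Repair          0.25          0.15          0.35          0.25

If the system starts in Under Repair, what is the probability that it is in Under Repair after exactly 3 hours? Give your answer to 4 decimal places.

0.2639

Propagate the distribution vector 3 hours from Under Repair.
After 0 hours: (0.0000, 0.0000, 0.0000, 1.0000)
After 1 hour: (0.2500, 0.1500, 0.3500, 0.2500)
After 2 hours: (0.2625, 0.2500, 0.2350, 0.2525)
After 3 hours: (0.2611, 0.2490, 0.2260, 0.2639)
P(in Under Repair after 3 hours) = 0.2639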